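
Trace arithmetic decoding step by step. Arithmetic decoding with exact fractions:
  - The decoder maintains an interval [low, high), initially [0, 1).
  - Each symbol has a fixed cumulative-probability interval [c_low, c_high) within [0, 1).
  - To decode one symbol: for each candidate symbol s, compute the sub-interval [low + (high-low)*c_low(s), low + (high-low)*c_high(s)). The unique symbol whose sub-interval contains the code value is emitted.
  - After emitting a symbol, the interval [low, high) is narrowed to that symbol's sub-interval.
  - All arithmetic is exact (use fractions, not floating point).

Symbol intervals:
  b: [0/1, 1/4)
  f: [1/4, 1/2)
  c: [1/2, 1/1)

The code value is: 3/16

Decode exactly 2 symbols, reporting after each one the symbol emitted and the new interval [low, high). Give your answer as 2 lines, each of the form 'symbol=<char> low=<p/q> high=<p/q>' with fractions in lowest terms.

Step 1: interval [0/1, 1/1), width = 1/1 - 0/1 = 1/1
  'b': [0/1 + 1/1*0/1, 0/1 + 1/1*1/4) = [0/1, 1/4) <- contains code 3/16
  'f': [0/1 + 1/1*1/4, 0/1 + 1/1*1/2) = [1/4, 1/2)
  'c': [0/1 + 1/1*1/2, 0/1 + 1/1*1/1) = [1/2, 1/1)
  emit 'b', narrow to [0/1, 1/4)
Step 2: interval [0/1, 1/4), width = 1/4 - 0/1 = 1/4
  'b': [0/1 + 1/4*0/1, 0/1 + 1/4*1/4) = [0/1, 1/16)
  'f': [0/1 + 1/4*1/4, 0/1 + 1/4*1/2) = [1/16, 1/8)
  'c': [0/1 + 1/4*1/2, 0/1 + 1/4*1/1) = [1/8, 1/4) <- contains code 3/16
  emit 'c', narrow to [1/8, 1/4)

Answer: symbol=b low=0/1 high=1/4
symbol=c low=1/8 high=1/4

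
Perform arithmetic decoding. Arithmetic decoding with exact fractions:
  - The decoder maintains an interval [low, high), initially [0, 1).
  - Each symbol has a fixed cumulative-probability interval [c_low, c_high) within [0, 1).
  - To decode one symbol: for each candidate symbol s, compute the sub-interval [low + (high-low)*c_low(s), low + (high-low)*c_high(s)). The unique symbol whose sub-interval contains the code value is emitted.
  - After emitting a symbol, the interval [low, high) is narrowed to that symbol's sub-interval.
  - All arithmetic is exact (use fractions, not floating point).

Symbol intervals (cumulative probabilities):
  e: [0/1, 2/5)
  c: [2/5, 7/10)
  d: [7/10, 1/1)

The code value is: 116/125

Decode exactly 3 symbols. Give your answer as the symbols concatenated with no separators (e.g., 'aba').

Answer: dde

Derivation:
Step 1: interval [0/1, 1/1), width = 1/1 - 0/1 = 1/1
  'e': [0/1 + 1/1*0/1, 0/1 + 1/1*2/5) = [0/1, 2/5)
  'c': [0/1 + 1/1*2/5, 0/1 + 1/1*7/10) = [2/5, 7/10)
  'd': [0/1 + 1/1*7/10, 0/1 + 1/1*1/1) = [7/10, 1/1) <- contains code 116/125
  emit 'd', narrow to [7/10, 1/1)
Step 2: interval [7/10, 1/1), width = 1/1 - 7/10 = 3/10
  'e': [7/10 + 3/10*0/1, 7/10 + 3/10*2/5) = [7/10, 41/50)
  'c': [7/10 + 3/10*2/5, 7/10 + 3/10*7/10) = [41/50, 91/100)
  'd': [7/10 + 3/10*7/10, 7/10 + 3/10*1/1) = [91/100, 1/1) <- contains code 116/125
  emit 'd', narrow to [91/100, 1/1)
Step 3: interval [91/100, 1/1), width = 1/1 - 91/100 = 9/100
  'e': [91/100 + 9/100*0/1, 91/100 + 9/100*2/5) = [91/100, 473/500) <- contains code 116/125
  'c': [91/100 + 9/100*2/5, 91/100 + 9/100*7/10) = [473/500, 973/1000)
  'd': [91/100 + 9/100*7/10, 91/100 + 9/100*1/1) = [973/1000, 1/1)
  emit 'e', narrow to [91/100, 473/500)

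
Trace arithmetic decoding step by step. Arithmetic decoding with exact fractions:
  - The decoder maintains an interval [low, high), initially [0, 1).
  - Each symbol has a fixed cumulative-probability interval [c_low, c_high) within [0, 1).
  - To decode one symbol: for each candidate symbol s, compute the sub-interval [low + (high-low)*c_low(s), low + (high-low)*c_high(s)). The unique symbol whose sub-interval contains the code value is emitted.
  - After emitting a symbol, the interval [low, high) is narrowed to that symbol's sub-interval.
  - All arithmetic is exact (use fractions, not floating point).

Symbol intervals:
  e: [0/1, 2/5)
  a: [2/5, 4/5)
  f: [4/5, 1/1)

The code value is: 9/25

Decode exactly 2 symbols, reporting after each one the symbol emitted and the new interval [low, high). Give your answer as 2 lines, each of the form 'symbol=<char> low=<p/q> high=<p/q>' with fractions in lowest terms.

Step 1: interval [0/1, 1/1), width = 1/1 - 0/1 = 1/1
  'e': [0/1 + 1/1*0/1, 0/1 + 1/1*2/5) = [0/1, 2/5) <- contains code 9/25
  'a': [0/1 + 1/1*2/5, 0/1 + 1/1*4/5) = [2/5, 4/5)
  'f': [0/1 + 1/1*4/5, 0/1 + 1/1*1/1) = [4/5, 1/1)
  emit 'e', narrow to [0/1, 2/5)
Step 2: interval [0/1, 2/5), width = 2/5 - 0/1 = 2/5
  'e': [0/1 + 2/5*0/1, 0/1 + 2/5*2/5) = [0/1, 4/25)
  'a': [0/1 + 2/5*2/5, 0/1 + 2/5*4/5) = [4/25, 8/25)
  'f': [0/1 + 2/5*4/5, 0/1 + 2/5*1/1) = [8/25, 2/5) <- contains code 9/25
  emit 'f', narrow to [8/25, 2/5)

Answer: symbol=e low=0/1 high=2/5
symbol=f low=8/25 high=2/5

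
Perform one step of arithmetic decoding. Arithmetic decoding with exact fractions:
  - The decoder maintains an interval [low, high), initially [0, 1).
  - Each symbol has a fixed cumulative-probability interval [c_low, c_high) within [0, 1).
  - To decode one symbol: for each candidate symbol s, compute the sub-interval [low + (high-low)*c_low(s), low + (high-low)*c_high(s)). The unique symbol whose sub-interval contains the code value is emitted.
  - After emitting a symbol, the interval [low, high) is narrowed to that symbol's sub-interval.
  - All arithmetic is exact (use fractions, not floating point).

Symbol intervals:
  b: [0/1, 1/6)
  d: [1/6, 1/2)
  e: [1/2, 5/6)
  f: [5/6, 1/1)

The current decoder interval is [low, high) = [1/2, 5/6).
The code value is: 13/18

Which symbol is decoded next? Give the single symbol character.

Interval width = high − low = 5/6 − 1/2 = 1/3
Scaled code = (code − low) / width = (13/18 − 1/2) / 1/3 = 2/3
  b: [0/1, 1/6) 
  d: [1/6, 1/2) 
  e: [1/2, 5/6) ← scaled code falls here ✓
  f: [5/6, 1/1) 

Answer: e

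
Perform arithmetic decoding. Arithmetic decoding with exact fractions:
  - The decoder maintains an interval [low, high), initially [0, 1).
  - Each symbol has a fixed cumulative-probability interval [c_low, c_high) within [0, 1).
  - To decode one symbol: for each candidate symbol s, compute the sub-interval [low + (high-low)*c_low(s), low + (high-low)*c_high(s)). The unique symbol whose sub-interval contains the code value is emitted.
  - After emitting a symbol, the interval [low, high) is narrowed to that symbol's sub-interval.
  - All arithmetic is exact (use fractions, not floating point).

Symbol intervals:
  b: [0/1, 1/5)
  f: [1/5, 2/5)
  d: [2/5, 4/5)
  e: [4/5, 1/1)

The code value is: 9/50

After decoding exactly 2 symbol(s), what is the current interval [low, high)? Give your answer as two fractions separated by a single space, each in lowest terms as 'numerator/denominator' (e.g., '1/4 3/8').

Step 1: interval [0/1, 1/1), width = 1/1 - 0/1 = 1/1
  'b': [0/1 + 1/1*0/1, 0/1 + 1/1*1/5) = [0/1, 1/5) <- contains code 9/50
  'f': [0/1 + 1/1*1/5, 0/1 + 1/1*2/5) = [1/5, 2/5)
  'd': [0/1 + 1/1*2/5, 0/1 + 1/1*4/5) = [2/5, 4/5)
  'e': [0/1 + 1/1*4/5, 0/1 + 1/1*1/1) = [4/5, 1/1)
  emit 'b', narrow to [0/1, 1/5)
Step 2: interval [0/1, 1/5), width = 1/5 - 0/1 = 1/5
  'b': [0/1 + 1/5*0/1, 0/1 + 1/5*1/5) = [0/1, 1/25)
  'f': [0/1 + 1/5*1/5, 0/1 + 1/5*2/5) = [1/25, 2/25)
  'd': [0/1 + 1/5*2/5, 0/1 + 1/5*4/5) = [2/25, 4/25)
  'e': [0/1 + 1/5*4/5, 0/1 + 1/5*1/1) = [4/25, 1/5) <- contains code 9/50
  emit 'e', narrow to [4/25, 1/5)

Answer: 4/25 1/5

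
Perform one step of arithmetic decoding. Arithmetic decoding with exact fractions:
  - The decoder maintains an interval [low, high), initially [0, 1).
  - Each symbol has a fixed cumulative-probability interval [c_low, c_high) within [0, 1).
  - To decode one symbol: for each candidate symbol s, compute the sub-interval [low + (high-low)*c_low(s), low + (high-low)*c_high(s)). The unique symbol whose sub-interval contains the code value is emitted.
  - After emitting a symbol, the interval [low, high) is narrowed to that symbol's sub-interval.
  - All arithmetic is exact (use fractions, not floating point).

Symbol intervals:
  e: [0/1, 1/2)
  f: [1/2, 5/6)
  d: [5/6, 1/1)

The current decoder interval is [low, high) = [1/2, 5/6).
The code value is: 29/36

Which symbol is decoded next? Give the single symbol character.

Interval width = high − low = 5/6 − 1/2 = 1/3
Scaled code = (code − low) / width = (29/36 − 1/2) / 1/3 = 11/12
  e: [0/1, 1/2) 
  f: [1/2, 5/6) 
  d: [5/6, 1/1) ← scaled code falls here ✓

Answer: d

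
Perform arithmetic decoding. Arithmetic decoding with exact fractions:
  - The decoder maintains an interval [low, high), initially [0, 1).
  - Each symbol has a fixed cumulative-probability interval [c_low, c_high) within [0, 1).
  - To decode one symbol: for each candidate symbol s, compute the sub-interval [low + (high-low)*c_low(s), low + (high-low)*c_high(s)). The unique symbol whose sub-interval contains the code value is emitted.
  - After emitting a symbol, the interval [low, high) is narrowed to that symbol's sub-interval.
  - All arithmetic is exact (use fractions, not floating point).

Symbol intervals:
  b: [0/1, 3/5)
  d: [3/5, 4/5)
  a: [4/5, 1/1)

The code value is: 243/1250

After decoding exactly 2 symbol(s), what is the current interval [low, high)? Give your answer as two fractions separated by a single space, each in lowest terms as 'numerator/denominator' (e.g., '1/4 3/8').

Answer: 0/1 9/25

Derivation:
Step 1: interval [0/1, 1/1), width = 1/1 - 0/1 = 1/1
  'b': [0/1 + 1/1*0/1, 0/1 + 1/1*3/5) = [0/1, 3/5) <- contains code 243/1250
  'd': [0/1 + 1/1*3/5, 0/1 + 1/1*4/5) = [3/5, 4/5)
  'a': [0/1 + 1/1*4/5, 0/1 + 1/1*1/1) = [4/5, 1/1)
  emit 'b', narrow to [0/1, 3/5)
Step 2: interval [0/1, 3/5), width = 3/5 - 0/1 = 3/5
  'b': [0/1 + 3/5*0/1, 0/1 + 3/5*3/5) = [0/1, 9/25) <- contains code 243/1250
  'd': [0/1 + 3/5*3/5, 0/1 + 3/5*4/5) = [9/25, 12/25)
  'a': [0/1 + 3/5*4/5, 0/1 + 3/5*1/1) = [12/25, 3/5)
  emit 'b', narrow to [0/1, 9/25)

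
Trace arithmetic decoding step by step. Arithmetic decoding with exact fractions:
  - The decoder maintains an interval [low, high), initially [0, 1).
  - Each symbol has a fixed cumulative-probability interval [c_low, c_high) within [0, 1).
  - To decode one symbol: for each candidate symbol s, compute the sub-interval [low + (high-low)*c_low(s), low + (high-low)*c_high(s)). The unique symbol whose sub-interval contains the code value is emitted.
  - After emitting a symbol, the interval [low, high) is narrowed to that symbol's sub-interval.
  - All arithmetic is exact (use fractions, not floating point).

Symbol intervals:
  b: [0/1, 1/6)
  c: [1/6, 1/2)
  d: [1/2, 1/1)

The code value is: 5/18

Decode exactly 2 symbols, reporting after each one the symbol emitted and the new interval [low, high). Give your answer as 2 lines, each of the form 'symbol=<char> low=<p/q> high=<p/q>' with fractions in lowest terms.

Answer: symbol=c low=1/6 high=1/2
symbol=c low=2/9 high=1/3

Derivation:
Step 1: interval [0/1, 1/1), width = 1/1 - 0/1 = 1/1
  'b': [0/1 + 1/1*0/1, 0/1 + 1/1*1/6) = [0/1, 1/6)
  'c': [0/1 + 1/1*1/6, 0/1 + 1/1*1/2) = [1/6, 1/2) <- contains code 5/18
  'd': [0/1 + 1/1*1/2, 0/1 + 1/1*1/1) = [1/2, 1/1)
  emit 'c', narrow to [1/6, 1/2)
Step 2: interval [1/6, 1/2), width = 1/2 - 1/6 = 1/3
  'b': [1/6 + 1/3*0/1, 1/6 + 1/3*1/6) = [1/6, 2/9)
  'c': [1/6 + 1/3*1/6, 1/6 + 1/3*1/2) = [2/9, 1/3) <- contains code 5/18
  'd': [1/6 + 1/3*1/2, 1/6 + 1/3*1/1) = [1/3, 1/2)
  emit 'c', narrow to [2/9, 1/3)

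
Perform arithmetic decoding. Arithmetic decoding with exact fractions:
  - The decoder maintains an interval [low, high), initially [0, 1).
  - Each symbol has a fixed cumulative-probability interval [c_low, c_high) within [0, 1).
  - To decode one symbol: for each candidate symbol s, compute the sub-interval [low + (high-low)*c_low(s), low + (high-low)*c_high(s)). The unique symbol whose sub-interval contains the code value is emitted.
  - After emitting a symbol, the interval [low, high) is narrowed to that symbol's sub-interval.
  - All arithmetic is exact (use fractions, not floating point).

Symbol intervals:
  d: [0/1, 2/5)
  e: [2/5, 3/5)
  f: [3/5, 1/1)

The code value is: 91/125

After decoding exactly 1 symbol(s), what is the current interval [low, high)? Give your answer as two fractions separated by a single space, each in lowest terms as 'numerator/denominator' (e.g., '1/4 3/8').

Step 1: interval [0/1, 1/1), width = 1/1 - 0/1 = 1/1
  'd': [0/1 + 1/1*0/1, 0/1 + 1/1*2/5) = [0/1, 2/5)
  'e': [0/1 + 1/1*2/5, 0/1 + 1/1*3/5) = [2/5, 3/5)
  'f': [0/1 + 1/1*3/5, 0/1 + 1/1*1/1) = [3/5, 1/1) <- contains code 91/125
  emit 'f', narrow to [3/5, 1/1)

Answer: 3/5 1/1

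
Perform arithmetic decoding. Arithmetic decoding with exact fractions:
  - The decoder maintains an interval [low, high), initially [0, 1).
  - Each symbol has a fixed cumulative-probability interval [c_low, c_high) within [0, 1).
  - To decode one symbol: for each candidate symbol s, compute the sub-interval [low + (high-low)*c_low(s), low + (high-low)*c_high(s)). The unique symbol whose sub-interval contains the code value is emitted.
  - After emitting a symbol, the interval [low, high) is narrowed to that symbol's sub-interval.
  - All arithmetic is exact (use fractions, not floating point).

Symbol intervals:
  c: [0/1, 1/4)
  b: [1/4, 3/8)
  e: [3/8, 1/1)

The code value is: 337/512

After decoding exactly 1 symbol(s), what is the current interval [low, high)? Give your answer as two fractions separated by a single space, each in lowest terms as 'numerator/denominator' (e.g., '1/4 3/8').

Answer: 3/8 1/1

Derivation:
Step 1: interval [0/1, 1/1), width = 1/1 - 0/1 = 1/1
  'c': [0/1 + 1/1*0/1, 0/1 + 1/1*1/4) = [0/1, 1/4)
  'b': [0/1 + 1/1*1/4, 0/1 + 1/1*3/8) = [1/4, 3/8)
  'e': [0/1 + 1/1*3/8, 0/1 + 1/1*1/1) = [3/8, 1/1) <- contains code 337/512
  emit 'e', narrow to [3/8, 1/1)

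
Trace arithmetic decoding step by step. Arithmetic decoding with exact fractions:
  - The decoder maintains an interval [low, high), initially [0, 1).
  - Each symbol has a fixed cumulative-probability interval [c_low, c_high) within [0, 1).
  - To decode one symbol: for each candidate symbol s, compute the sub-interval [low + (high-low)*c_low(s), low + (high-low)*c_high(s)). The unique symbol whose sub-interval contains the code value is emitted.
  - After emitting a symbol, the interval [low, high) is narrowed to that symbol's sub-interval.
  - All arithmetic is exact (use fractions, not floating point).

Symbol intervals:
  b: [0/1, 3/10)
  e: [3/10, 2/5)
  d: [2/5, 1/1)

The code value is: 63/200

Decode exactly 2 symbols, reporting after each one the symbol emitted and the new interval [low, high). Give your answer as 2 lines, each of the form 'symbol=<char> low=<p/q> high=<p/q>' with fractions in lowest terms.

Step 1: interval [0/1, 1/1), width = 1/1 - 0/1 = 1/1
  'b': [0/1 + 1/1*0/1, 0/1 + 1/1*3/10) = [0/1, 3/10)
  'e': [0/1 + 1/1*3/10, 0/1 + 1/1*2/5) = [3/10, 2/5) <- contains code 63/200
  'd': [0/1 + 1/1*2/5, 0/1 + 1/1*1/1) = [2/5, 1/1)
  emit 'e', narrow to [3/10, 2/5)
Step 2: interval [3/10, 2/5), width = 2/5 - 3/10 = 1/10
  'b': [3/10 + 1/10*0/1, 3/10 + 1/10*3/10) = [3/10, 33/100) <- contains code 63/200
  'e': [3/10 + 1/10*3/10, 3/10 + 1/10*2/5) = [33/100, 17/50)
  'd': [3/10 + 1/10*2/5, 3/10 + 1/10*1/1) = [17/50, 2/5)
  emit 'b', narrow to [3/10, 33/100)

Answer: symbol=e low=3/10 high=2/5
symbol=b low=3/10 high=33/100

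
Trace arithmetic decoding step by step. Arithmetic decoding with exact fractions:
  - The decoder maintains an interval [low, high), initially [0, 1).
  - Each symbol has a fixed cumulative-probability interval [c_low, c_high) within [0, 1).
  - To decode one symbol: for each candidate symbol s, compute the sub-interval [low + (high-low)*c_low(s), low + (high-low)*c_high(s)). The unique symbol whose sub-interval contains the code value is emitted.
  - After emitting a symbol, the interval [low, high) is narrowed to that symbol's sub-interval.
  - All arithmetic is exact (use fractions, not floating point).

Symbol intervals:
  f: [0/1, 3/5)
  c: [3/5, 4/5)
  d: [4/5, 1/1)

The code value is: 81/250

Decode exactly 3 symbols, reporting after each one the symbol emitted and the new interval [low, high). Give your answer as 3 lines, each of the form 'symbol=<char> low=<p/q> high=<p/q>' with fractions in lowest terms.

Step 1: interval [0/1, 1/1), width = 1/1 - 0/1 = 1/1
  'f': [0/1 + 1/1*0/1, 0/1 + 1/1*3/5) = [0/1, 3/5) <- contains code 81/250
  'c': [0/1 + 1/1*3/5, 0/1 + 1/1*4/5) = [3/5, 4/5)
  'd': [0/1 + 1/1*4/5, 0/1 + 1/1*1/1) = [4/5, 1/1)
  emit 'f', narrow to [0/1, 3/5)
Step 2: interval [0/1, 3/5), width = 3/5 - 0/1 = 3/5
  'f': [0/1 + 3/5*0/1, 0/1 + 3/5*3/5) = [0/1, 9/25) <- contains code 81/250
  'c': [0/1 + 3/5*3/5, 0/1 + 3/5*4/5) = [9/25, 12/25)
  'd': [0/1 + 3/5*4/5, 0/1 + 3/5*1/1) = [12/25, 3/5)
  emit 'f', narrow to [0/1, 9/25)
Step 3: interval [0/1, 9/25), width = 9/25 - 0/1 = 9/25
  'f': [0/1 + 9/25*0/1, 0/1 + 9/25*3/5) = [0/1, 27/125)
  'c': [0/1 + 9/25*3/5, 0/1 + 9/25*4/5) = [27/125, 36/125)
  'd': [0/1 + 9/25*4/5, 0/1 + 9/25*1/1) = [36/125, 9/25) <- contains code 81/250
  emit 'd', narrow to [36/125, 9/25)

Answer: symbol=f low=0/1 high=3/5
symbol=f low=0/1 high=9/25
symbol=d low=36/125 high=9/25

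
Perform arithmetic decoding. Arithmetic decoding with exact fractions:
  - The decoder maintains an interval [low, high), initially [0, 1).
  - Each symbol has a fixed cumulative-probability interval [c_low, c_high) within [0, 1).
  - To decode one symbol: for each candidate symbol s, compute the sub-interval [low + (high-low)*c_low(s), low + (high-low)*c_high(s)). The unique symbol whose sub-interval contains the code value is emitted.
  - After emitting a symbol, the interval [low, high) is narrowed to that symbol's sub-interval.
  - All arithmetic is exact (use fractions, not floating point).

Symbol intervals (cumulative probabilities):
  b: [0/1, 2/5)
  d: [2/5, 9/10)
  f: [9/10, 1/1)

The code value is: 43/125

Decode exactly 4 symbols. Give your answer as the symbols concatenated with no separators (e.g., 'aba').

Step 1: interval [0/1, 1/1), width = 1/1 - 0/1 = 1/1
  'b': [0/1 + 1/1*0/1, 0/1 + 1/1*2/5) = [0/1, 2/5) <- contains code 43/125
  'd': [0/1 + 1/1*2/5, 0/1 + 1/1*9/10) = [2/5, 9/10)
  'f': [0/1 + 1/1*9/10, 0/1 + 1/1*1/1) = [9/10, 1/1)
  emit 'b', narrow to [0/1, 2/5)
Step 2: interval [0/1, 2/5), width = 2/5 - 0/1 = 2/5
  'b': [0/1 + 2/5*0/1, 0/1 + 2/5*2/5) = [0/1, 4/25)
  'd': [0/1 + 2/5*2/5, 0/1 + 2/5*9/10) = [4/25, 9/25) <- contains code 43/125
  'f': [0/1 + 2/5*9/10, 0/1 + 2/5*1/1) = [9/25, 2/5)
  emit 'd', narrow to [4/25, 9/25)
Step 3: interval [4/25, 9/25), width = 9/25 - 4/25 = 1/5
  'b': [4/25 + 1/5*0/1, 4/25 + 1/5*2/5) = [4/25, 6/25)
  'd': [4/25 + 1/5*2/5, 4/25 + 1/5*9/10) = [6/25, 17/50)
  'f': [4/25 + 1/5*9/10, 4/25 + 1/5*1/1) = [17/50, 9/25) <- contains code 43/125
  emit 'f', narrow to [17/50, 9/25)
Step 4: interval [17/50, 9/25), width = 9/25 - 17/50 = 1/50
  'b': [17/50 + 1/50*0/1, 17/50 + 1/50*2/5) = [17/50, 87/250) <- contains code 43/125
  'd': [17/50 + 1/50*2/5, 17/50 + 1/50*9/10) = [87/250, 179/500)
  'f': [17/50 + 1/50*9/10, 17/50 + 1/50*1/1) = [179/500, 9/25)
  emit 'b', narrow to [17/50, 87/250)

Answer: bdfb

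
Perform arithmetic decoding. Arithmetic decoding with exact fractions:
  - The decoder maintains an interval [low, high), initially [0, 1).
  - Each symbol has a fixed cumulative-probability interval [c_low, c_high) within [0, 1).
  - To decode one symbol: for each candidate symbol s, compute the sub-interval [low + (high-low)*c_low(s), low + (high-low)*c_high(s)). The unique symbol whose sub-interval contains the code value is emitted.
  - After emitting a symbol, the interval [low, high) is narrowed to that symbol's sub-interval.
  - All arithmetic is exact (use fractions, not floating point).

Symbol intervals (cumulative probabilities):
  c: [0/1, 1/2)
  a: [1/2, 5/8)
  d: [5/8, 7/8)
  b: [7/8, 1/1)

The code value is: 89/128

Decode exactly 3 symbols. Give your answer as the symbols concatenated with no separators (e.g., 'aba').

Step 1: interval [0/1, 1/1), width = 1/1 - 0/1 = 1/1
  'c': [0/1 + 1/1*0/1, 0/1 + 1/1*1/2) = [0/1, 1/2)
  'a': [0/1 + 1/1*1/2, 0/1 + 1/1*5/8) = [1/2, 5/8)
  'd': [0/1 + 1/1*5/8, 0/1 + 1/1*7/8) = [5/8, 7/8) <- contains code 89/128
  'b': [0/1 + 1/1*7/8, 0/1 + 1/1*1/1) = [7/8, 1/1)
  emit 'd', narrow to [5/8, 7/8)
Step 2: interval [5/8, 7/8), width = 7/8 - 5/8 = 1/4
  'c': [5/8 + 1/4*0/1, 5/8 + 1/4*1/2) = [5/8, 3/4) <- contains code 89/128
  'a': [5/8 + 1/4*1/2, 5/8 + 1/4*5/8) = [3/4, 25/32)
  'd': [5/8 + 1/4*5/8, 5/8 + 1/4*7/8) = [25/32, 27/32)
  'b': [5/8 + 1/4*7/8, 5/8 + 1/4*1/1) = [27/32, 7/8)
  emit 'c', narrow to [5/8, 3/4)
Step 3: interval [5/8, 3/4), width = 3/4 - 5/8 = 1/8
  'c': [5/8 + 1/8*0/1, 5/8 + 1/8*1/2) = [5/8, 11/16)
  'a': [5/8 + 1/8*1/2, 5/8 + 1/8*5/8) = [11/16, 45/64) <- contains code 89/128
  'd': [5/8 + 1/8*5/8, 5/8 + 1/8*7/8) = [45/64, 47/64)
  'b': [5/8 + 1/8*7/8, 5/8 + 1/8*1/1) = [47/64, 3/4)
  emit 'a', narrow to [11/16, 45/64)

Answer: dca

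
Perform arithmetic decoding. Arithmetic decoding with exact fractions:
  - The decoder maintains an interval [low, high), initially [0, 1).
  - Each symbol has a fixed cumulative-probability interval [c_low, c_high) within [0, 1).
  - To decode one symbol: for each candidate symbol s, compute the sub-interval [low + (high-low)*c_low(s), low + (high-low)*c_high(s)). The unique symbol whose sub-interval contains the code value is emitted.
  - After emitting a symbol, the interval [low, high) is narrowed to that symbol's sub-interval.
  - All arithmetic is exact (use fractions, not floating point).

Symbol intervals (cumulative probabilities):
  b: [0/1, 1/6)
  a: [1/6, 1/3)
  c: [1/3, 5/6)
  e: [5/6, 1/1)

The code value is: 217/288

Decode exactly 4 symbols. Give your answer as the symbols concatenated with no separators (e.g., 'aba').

Step 1: interval [0/1, 1/1), width = 1/1 - 0/1 = 1/1
  'b': [0/1 + 1/1*0/1, 0/1 + 1/1*1/6) = [0/1, 1/6)
  'a': [0/1 + 1/1*1/6, 0/1 + 1/1*1/3) = [1/6, 1/3)
  'c': [0/1 + 1/1*1/3, 0/1 + 1/1*5/6) = [1/3, 5/6) <- contains code 217/288
  'e': [0/1 + 1/1*5/6, 0/1 + 1/1*1/1) = [5/6, 1/1)
  emit 'c', narrow to [1/3, 5/6)
Step 2: interval [1/3, 5/6), width = 5/6 - 1/3 = 1/2
  'b': [1/3 + 1/2*0/1, 1/3 + 1/2*1/6) = [1/3, 5/12)
  'a': [1/3 + 1/2*1/6, 1/3 + 1/2*1/3) = [5/12, 1/2)
  'c': [1/3 + 1/2*1/3, 1/3 + 1/2*5/6) = [1/2, 3/4)
  'e': [1/3 + 1/2*5/6, 1/3 + 1/2*1/1) = [3/4, 5/6) <- contains code 217/288
  emit 'e', narrow to [3/4, 5/6)
Step 3: interval [3/4, 5/6), width = 5/6 - 3/4 = 1/12
  'b': [3/4 + 1/12*0/1, 3/4 + 1/12*1/6) = [3/4, 55/72) <- contains code 217/288
  'a': [3/4 + 1/12*1/6, 3/4 + 1/12*1/3) = [55/72, 7/9)
  'c': [3/4 + 1/12*1/3, 3/4 + 1/12*5/6) = [7/9, 59/72)
  'e': [3/4 + 1/12*5/6, 3/4 + 1/12*1/1) = [59/72, 5/6)
  emit 'b', narrow to [3/4, 55/72)
Step 4: interval [3/4, 55/72), width = 55/72 - 3/4 = 1/72
  'b': [3/4 + 1/72*0/1, 3/4 + 1/72*1/6) = [3/4, 325/432)
  'a': [3/4 + 1/72*1/6, 3/4 + 1/72*1/3) = [325/432, 163/216) <- contains code 217/288
  'c': [3/4 + 1/72*1/3, 3/4 + 1/72*5/6) = [163/216, 329/432)
  'e': [3/4 + 1/72*5/6, 3/4 + 1/72*1/1) = [329/432, 55/72)
  emit 'a', narrow to [325/432, 163/216)

Answer: ceba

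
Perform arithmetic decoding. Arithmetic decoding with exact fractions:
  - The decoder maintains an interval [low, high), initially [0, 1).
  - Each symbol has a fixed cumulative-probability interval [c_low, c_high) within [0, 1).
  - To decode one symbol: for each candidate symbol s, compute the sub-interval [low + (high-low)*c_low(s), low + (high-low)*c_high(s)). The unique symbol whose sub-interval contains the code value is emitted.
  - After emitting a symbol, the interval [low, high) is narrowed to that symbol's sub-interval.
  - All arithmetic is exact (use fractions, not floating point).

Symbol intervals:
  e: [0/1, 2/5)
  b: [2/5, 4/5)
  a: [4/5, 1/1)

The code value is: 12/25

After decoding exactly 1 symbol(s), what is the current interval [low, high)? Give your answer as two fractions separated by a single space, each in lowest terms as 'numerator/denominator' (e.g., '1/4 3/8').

Answer: 2/5 4/5

Derivation:
Step 1: interval [0/1, 1/1), width = 1/1 - 0/1 = 1/1
  'e': [0/1 + 1/1*0/1, 0/1 + 1/1*2/5) = [0/1, 2/5)
  'b': [0/1 + 1/1*2/5, 0/1 + 1/1*4/5) = [2/5, 4/5) <- contains code 12/25
  'a': [0/1 + 1/1*4/5, 0/1 + 1/1*1/1) = [4/5, 1/1)
  emit 'b', narrow to [2/5, 4/5)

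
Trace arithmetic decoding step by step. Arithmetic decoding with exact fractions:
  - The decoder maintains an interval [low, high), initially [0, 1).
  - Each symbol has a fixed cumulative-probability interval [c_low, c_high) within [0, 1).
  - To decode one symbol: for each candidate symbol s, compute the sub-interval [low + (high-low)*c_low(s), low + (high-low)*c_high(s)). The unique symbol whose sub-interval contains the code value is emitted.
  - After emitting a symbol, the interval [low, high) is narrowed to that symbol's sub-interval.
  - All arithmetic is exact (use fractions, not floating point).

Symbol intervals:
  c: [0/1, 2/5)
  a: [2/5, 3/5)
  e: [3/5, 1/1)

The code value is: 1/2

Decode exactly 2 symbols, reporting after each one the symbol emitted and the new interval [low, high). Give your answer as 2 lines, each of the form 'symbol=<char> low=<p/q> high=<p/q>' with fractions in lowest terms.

Answer: symbol=a low=2/5 high=3/5
symbol=a low=12/25 high=13/25

Derivation:
Step 1: interval [0/1, 1/1), width = 1/1 - 0/1 = 1/1
  'c': [0/1 + 1/1*0/1, 0/1 + 1/1*2/5) = [0/1, 2/5)
  'a': [0/1 + 1/1*2/5, 0/1 + 1/1*3/5) = [2/5, 3/5) <- contains code 1/2
  'e': [0/1 + 1/1*3/5, 0/1 + 1/1*1/1) = [3/5, 1/1)
  emit 'a', narrow to [2/5, 3/5)
Step 2: interval [2/5, 3/5), width = 3/5 - 2/5 = 1/5
  'c': [2/5 + 1/5*0/1, 2/5 + 1/5*2/5) = [2/5, 12/25)
  'a': [2/5 + 1/5*2/5, 2/5 + 1/5*3/5) = [12/25, 13/25) <- contains code 1/2
  'e': [2/5 + 1/5*3/5, 2/5 + 1/5*1/1) = [13/25, 3/5)
  emit 'a', narrow to [12/25, 13/25)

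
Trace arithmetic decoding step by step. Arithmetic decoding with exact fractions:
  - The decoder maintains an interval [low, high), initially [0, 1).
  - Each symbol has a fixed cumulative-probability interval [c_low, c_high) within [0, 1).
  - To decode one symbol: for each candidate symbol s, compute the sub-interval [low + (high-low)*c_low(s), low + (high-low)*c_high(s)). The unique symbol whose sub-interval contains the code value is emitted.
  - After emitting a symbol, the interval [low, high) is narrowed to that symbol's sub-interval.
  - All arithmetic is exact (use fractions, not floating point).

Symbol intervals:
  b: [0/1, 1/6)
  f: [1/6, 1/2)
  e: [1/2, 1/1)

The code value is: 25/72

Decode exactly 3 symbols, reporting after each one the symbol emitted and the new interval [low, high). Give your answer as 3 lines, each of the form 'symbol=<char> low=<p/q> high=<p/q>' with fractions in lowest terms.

Answer: symbol=f low=1/6 high=1/2
symbol=e low=1/3 high=1/2
symbol=b low=1/3 high=13/36

Derivation:
Step 1: interval [0/1, 1/1), width = 1/1 - 0/1 = 1/1
  'b': [0/1 + 1/1*0/1, 0/1 + 1/1*1/6) = [0/1, 1/6)
  'f': [0/1 + 1/1*1/6, 0/1 + 1/1*1/2) = [1/6, 1/2) <- contains code 25/72
  'e': [0/1 + 1/1*1/2, 0/1 + 1/1*1/1) = [1/2, 1/1)
  emit 'f', narrow to [1/6, 1/2)
Step 2: interval [1/6, 1/2), width = 1/2 - 1/6 = 1/3
  'b': [1/6 + 1/3*0/1, 1/6 + 1/3*1/6) = [1/6, 2/9)
  'f': [1/6 + 1/3*1/6, 1/6 + 1/3*1/2) = [2/9, 1/3)
  'e': [1/6 + 1/3*1/2, 1/6 + 1/3*1/1) = [1/3, 1/2) <- contains code 25/72
  emit 'e', narrow to [1/3, 1/2)
Step 3: interval [1/3, 1/2), width = 1/2 - 1/3 = 1/6
  'b': [1/3 + 1/6*0/1, 1/3 + 1/6*1/6) = [1/3, 13/36) <- contains code 25/72
  'f': [1/3 + 1/6*1/6, 1/3 + 1/6*1/2) = [13/36, 5/12)
  'e': [1/3 + 1/6*1/2, 1/3 + 1/6*1/1) = [5/12, 1/2)
  emit 'b', narrow to [1/3, 13/36)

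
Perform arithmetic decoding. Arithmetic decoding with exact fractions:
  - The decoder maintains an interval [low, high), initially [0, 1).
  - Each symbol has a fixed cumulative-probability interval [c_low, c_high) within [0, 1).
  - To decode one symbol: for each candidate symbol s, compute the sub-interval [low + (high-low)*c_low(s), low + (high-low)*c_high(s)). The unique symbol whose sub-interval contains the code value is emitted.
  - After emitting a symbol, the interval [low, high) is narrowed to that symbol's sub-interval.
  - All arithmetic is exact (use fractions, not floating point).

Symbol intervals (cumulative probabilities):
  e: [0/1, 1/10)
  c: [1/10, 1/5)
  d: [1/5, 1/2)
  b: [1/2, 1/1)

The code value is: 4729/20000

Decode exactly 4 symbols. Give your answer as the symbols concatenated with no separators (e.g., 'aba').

Answer: dcde

Derivation:
Step 1: interval [0/1, 1/1), width = 1/1 - 0/1 = 1/1
  'e': [0/1 + 1/1*0/1, 0/1 + 1/1*1/10) = [0/1, 1/10)
  'c': [0/1 + 1/1*1/10, 0/1 + 1/1*1/5) = [1/10, 1/5)
  'd': [0/1 + 1/1*1/5, 0/1 + 1/1*1/2) = [1/5, 1/2) <- contains code 4729/20000
  'b': [0/1 + 1/1*1/2, 0/1 + 1/1*1/1) = [1/2, 1/1)
  emit 'd', narrow to [1/5, 1/2)
Step 2: interval [1/5, 1/2), width = 1/2 - 1/5 = 3/10
  'e': [1/5 + 3/10*0/1, 1/5 + 3/10*1/10) = [1/5, 23/100)
  'c': [1/5 + 3/10*1/10, 1/5 + 3/10*1/5) = [23/100, 13/50) <- contains code 4729/20000
  'd': [1/5 + 3/10*1/5, 1/5 + 3/10*1/2) = [13/50, 7/20)
  'b': [1/5 + 3/10*1/2, 1/5 + 3/10*1/1) = [7/20, 1/2)
  emit 'c', narrow to [23/100, 13/50)
Step 3: interval [23/100, 13/50), width = 13/50 - 23/100 = 3/100
  'e': [23/100 + 3/100*0/1, 23/100 + 3/100*1/10) = [23/100, 233/1000)
  'c': [23/100 + 3/100*1/10, 23/100 + 3/100*1/5) = [233/1000, 59/250)
  'd': [23/100 + 3/100*1/5, 23/100 + 3/100*1/2) = [59/250, 49/200) <- contains code 4729/20000
  'b': [23/100 + 3/100*1/2, 23/100 + 3/100*1/1) = [49/200, 13/50)
  emit 'd', narrow to [59/250, 49/200)
Step 4: interval [59/250, 49/200), width = 49/200 - 59/250 = 9/1000
  'e': [59/250 + 9/1000*0/1, 59/250 + 9/1000*1/10) = [59/250, 2369/10000) <- contains code 4729/20000
  'c': [59/250 + 9/1000*1/10, 59/250 + 9/1000*1/5) = [2369/10000, 1189/5000)
  'd': [59/250 + 9/1000*1/5, 59/250 + 9/1000*1/2) = [1189/5000, 481/2000)
  'b': [59/250 + 9/1000*1/2, 59/250 + 9/1000*1/1) = [481/2000, 49/200)
  emit 'e', narrow to [59/250, 2369/10000)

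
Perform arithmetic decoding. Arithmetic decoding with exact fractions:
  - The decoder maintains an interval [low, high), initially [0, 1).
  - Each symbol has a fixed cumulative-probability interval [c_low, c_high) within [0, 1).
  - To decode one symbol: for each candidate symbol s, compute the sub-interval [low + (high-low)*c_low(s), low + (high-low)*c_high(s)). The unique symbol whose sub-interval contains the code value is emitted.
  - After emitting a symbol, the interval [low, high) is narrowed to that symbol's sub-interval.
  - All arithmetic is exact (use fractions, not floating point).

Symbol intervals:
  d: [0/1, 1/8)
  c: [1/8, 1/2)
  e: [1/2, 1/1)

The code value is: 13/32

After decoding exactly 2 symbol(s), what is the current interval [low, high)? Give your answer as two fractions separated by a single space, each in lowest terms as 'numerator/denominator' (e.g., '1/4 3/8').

Answer: 5/16 1/2

Derivation:
Step 1: interval [0/1, 1/1), width = 1/1 - 0/1 = 1/1
  'd': [0/1 + 1/1*0/1, 0/1 + 1/1*1/8) = [0/1, 1/8)
  'c': [0/1 + 1/1*1/8, 0/1 + 1/1*1/2) = [1/8, 1/2) <- contains code 13/32
  'e': [0/1 + 1/1*1/2, 0/1 + 1/1*1/1) = [1/2, 1/1)
  emit 'c', narrow to [1/8, 1/2)
Step 2: interval [1/8, 1/2), width = 1/2 - 1/8 = 3/8
  'd': [1/8 + 3/8*0/1, 1/8 + 3/8*1/8) = [1/8, 11/64)
  'c': [1/8 + 3/8*1/8, 1/8 + 3/8*1/2) = [11/64, 5/16)
  'e': [1/8 + 3/8*1/2, 1/8 + 3/8*1/1) = [5/16, 1/2) <- contains code 13/32
  emit 'e', narrow to [5/16, 1/2)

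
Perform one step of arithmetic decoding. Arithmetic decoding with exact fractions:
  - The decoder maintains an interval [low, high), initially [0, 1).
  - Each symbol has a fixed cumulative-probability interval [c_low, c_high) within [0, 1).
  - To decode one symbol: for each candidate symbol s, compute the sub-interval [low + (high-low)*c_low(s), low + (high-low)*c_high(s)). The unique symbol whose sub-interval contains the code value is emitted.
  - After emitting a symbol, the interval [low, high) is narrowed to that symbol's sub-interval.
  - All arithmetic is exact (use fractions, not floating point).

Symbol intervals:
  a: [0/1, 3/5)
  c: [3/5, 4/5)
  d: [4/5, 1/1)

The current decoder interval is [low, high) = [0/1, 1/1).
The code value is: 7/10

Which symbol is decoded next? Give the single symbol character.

Answer: c

Derivation:
Interval width = high − low = 1/1 − 0/1 = 1/1
Scaled code = (code − low) / width = (7/10 − 0/1) / 1/1 = 7/10
  a: [0/1, 3/5) 
  c: [3/5, 4/5) ← scaled code falls here ✓
  d: [4/5, 1/1) 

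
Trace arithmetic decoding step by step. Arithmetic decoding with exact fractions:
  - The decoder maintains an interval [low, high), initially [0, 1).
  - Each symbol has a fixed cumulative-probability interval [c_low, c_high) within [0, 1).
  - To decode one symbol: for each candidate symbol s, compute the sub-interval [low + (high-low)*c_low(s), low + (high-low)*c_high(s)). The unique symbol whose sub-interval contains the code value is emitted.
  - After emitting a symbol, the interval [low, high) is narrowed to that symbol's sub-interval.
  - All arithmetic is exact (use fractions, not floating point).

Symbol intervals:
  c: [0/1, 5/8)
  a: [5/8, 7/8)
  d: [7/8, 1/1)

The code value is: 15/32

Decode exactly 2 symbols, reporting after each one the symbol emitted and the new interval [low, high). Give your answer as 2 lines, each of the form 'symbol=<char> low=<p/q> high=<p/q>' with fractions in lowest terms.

Answer: symbol=c low=0/1 high=5/8
symbol=a low=25/64 high=35/64

Derivation:
Step 1: interval [0/1, 1/1), width = 1/1 - 0/1 = 1/1
  'c': [0/1 + 1/1*0/1, 0/1 + 1/1*5/8) = [0/1, 5/8) <- contains code 15/32
  'a': [0/1 + 1/1*5/8, 0/1 + 1/1*7/8) = [5/8, 7/8)
  'd': [0/1 + 1/1*7/8, 0/1 + 1/1*1/1) = [7/8, 1/1)
  emit 'c', narrow to [0/1, 5/8)
Step 2: interval [0/1, 5/8), width = 5/8 - 0/1 = 5/8
  'c': [0/1 + 5/8*0/1, 0/1 + 5/8*5/8) = [0/1, 25/64)
  'a': [0/1 + 5/8*5/8, 0/1 + 5/8*7/8) = [25/64, 35/64) <- contains code 15/32
  'd': [0/1 + 5/8*7/8, 0/1 + 5/8*1/1) = [35/64, 5/8)
  emit 'a', narrow to [25/64, 35/64)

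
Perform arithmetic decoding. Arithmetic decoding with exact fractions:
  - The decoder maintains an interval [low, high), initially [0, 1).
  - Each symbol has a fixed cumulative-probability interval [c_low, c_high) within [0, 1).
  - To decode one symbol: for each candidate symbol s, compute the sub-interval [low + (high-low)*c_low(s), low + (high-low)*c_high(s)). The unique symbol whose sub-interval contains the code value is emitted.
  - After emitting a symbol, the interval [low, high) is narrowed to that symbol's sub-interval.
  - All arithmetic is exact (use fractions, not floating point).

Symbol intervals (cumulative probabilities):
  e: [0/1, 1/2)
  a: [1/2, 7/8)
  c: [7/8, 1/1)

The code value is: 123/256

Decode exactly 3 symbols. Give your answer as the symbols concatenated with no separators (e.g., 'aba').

Answer: eca

Derivation:
Step 1: interval [0/1, 1/1), width = 1/1 - 0/1 = 1/1
  'e': [0/1 + 1/1*0/1, 0/1 + 1/1*1/2) = [0/1, 1/2) <- contains code 123/256
  'a': [0/1 + 1/1*1/2, 0/1 + 1/1*7/8) = [1/2, 7/8)
  'c': [0/1 + 1/1*7/8, 0/1 + 1/1*1/1) = [7/8, 1/1)
  emit 'e', narrow to [0/1, 1/2)
Step 2: interval [0/1, 1/2), width = 1/2 - 0/1 = 1/2
  'e': [0/1 + 1/2*0/1, 0/1 + 1/2*1/2) = [0/1, 1/4)
  'a': [0/1 + 1/2*1/2, 0/1 + 1/2*7/8) = [1/4, 7/16)
  'c': [0/1 + 1/2*7/8, 0/1 + 1/2*1/1) = [7/16, 1/2) <- contains code 123/256
  emit 'c', narrow to [7/16, 1/2)
Step 3: interval [7/16, 1/2), width = 1/2 - 7/16 = 1/16
  'e': [7/16 + 1/16*0/1, 7/16 + 1/16*1/2) = [7/16, 15/32)
  'a': [7/16 + 1/16*1/2, 7/16 + 1/16*7/8) = [15/32, 63/128) <- contains code 123/256
  'c': [7/16 + 1/16*7/8, 7/16 + 1/16*1/1) = [63/128, 1/2)
  emit 'a', narrow to [15/32, 63/128)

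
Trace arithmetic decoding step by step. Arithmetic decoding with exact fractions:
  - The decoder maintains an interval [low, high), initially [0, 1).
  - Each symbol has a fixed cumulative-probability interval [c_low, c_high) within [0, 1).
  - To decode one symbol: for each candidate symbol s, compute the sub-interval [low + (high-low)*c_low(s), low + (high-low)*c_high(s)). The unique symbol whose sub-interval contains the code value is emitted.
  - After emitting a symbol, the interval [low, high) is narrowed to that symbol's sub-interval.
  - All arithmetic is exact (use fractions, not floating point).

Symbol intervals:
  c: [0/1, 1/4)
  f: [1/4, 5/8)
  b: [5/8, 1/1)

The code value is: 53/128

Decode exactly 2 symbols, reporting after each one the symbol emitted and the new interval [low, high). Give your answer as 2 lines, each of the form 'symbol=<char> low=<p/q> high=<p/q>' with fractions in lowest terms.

Answer: symbol=f low=1/4 high=5/8
symbol=f low=11/32 high=31/64

Derivation:
Step 1: interval [0/1, 1/1), width = 1/1 - 0/1 = 1/1
  'c': [0/1 + 1/1*0/1, 0/1 + 1/1*1/4) = [0/1, 1/4)
  'f': [0/1 + 1/1*1/4, 0/1 + 1/1*5/8) = [1/4, 5/8) <- contains code 53/128
  'b': [0/1 + 1/1*5/8, 0/1 + 1/1*1/1) = [5/8, 1/1)
  emit 'f', narrow to [1/4, 5/8)
Step 2: interval [1/4, 5/8), width = 5/8 - 1/4 = 3/8
  'c': [1/4 + 3/8*0/1, 1/4 + 3/8*1/4) = [1/4, 11/32)
  'f': [1/4 + 3/8*1/4, 1/4 + 3/8*5/8) = [11/32, 31/64) <- contains code 53/128
  'b': [1/4 + 3/8*5/8, 1/4 + 3/8*1/1) = [31/64, 5/8)
  emit 'f', narrow to [11/32, 31/64)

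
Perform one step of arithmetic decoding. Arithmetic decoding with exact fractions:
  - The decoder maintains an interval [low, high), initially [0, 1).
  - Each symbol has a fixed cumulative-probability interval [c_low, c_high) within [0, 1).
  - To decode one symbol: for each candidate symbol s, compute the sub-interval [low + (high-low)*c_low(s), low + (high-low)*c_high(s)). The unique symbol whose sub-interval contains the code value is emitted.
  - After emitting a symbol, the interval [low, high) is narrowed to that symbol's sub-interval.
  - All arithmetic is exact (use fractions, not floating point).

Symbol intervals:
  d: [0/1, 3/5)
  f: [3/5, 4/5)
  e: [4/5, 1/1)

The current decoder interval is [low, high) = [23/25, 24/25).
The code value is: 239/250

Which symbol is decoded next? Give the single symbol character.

Interval width = high − low = 24/25 − 23/25 = 1/25
Scaled code = (code − low) / width = (239/250 − 23/25) / 1/25 = 9/10
  d: [0/1, 3/5) 
  f: [3/5, 4/5) 
  e: [4/5, 1/1) ← scaled code falls here ✓

Answer: e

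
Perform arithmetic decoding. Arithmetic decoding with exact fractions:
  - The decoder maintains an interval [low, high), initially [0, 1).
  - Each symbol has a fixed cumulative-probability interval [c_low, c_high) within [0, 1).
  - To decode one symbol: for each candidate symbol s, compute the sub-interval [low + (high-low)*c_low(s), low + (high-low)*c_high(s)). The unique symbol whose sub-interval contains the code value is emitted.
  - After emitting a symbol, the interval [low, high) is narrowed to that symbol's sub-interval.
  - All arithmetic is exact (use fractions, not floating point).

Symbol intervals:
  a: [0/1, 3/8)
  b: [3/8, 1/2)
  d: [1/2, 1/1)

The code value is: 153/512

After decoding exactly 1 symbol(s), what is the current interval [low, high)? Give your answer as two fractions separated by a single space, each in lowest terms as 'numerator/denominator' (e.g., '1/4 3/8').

Answer: 0/1 3/8

Derivation:
Step 1: interval [0/1, 1/1), width = 1/1 - 0/1 = 1/1
  'a': [0/1 + 1/1*0/1, 0/1 + 1/1*3/8) = [0/1, 3/8) <- contains code 153/512
  'b': [0/1 + 1/1*3/8, 0/1 + 1/1*1/2) = [3/8, 1/2)
  'd': [0/1 + 1/1*1/2, 0/1 + 1/1*1/1) = [1/2, 1/1)
  emit 'a', narrow to [0/1, 3/8)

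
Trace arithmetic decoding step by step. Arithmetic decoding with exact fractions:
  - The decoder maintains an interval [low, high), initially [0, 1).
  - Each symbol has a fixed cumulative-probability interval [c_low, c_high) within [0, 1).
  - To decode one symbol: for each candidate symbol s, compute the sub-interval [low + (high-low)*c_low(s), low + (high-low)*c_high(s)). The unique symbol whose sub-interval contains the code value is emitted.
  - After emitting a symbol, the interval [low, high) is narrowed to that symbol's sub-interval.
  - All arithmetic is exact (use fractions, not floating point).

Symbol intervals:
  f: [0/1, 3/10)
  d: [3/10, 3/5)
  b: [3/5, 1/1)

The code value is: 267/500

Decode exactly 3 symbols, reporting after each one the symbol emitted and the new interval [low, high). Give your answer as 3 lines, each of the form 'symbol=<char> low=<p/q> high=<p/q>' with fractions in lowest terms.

Answer: symbol=d low=3/10 high=3/5
symbol=b low=12/25 high=3/5
symbol=d low=129/250 high=69/125

Derivation:
Step 1: interval [0/1, 1/1), width = 1/1 - 0/1 = 1/1
  'f': [0/1 + 1/1*0/1, 0/1 + 1/1*3/10) = [0/1, 3/10)
  'd': [0/1 + 1/1*3/10, 0/1 + 1/1*3/5) = [3/10, 3/5) <- contains code 267/500
  'b': [0/1 + 1/1*3/5, 0/1 + 1/1*1/1) = [3/5, 1/1)
  emit 'd', narrow to [3/10, 3/5)
Step 2: interval [3/10, 3/5), width = 3/5 - 3/10 = 3/10
  'f': [3/10 + 3/10*0/1, 3/10 + 3/10*3/10) = [3/10, 39/100)
  'd': [3/10 + 3/10*3/10, 3/10 + 3/10*3/5) = [39/100, 12/25)
  'b': [3/10 + 3/10*3/5, 3/10 + 3/10*1/1) = [12/25, 3/5) <- contains code 267/500
  emit 'b', narrow to [12/25, 3/5)
Step 3: interval [12/25, 3/5), width = 3/5 - 12/25 = 3/25
  'f': [12/25 + 3/25*0/1, 12/25 + 3/25*3/10) = [12/25, 129/250)
  'd': [12/25 + 3/25*3/10, 12/25 + 3/25*3/5) = [129/250, 69/125) <- contains code 267/500
  'b': [12/25 + 3/25*3/5, 12/25 + 3/25*1/1) = [69/125, 3/5)
  emit 'd', narrow to [129/250, 69/125)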